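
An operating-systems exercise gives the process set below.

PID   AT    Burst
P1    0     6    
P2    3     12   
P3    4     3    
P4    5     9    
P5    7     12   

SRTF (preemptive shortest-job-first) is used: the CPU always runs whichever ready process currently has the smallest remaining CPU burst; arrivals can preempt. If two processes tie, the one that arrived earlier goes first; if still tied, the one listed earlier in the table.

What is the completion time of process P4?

Schedule: | P1 0-6 | P3 6-9 | P4 9-18 | P2 18-30 | P5 30-42 |
Completion: P1=6  P2=30  P3=9  P4=18  P5=42
Turnaround (C−A): P1=6  P2=27  P3=5  P4=13  P5=35

18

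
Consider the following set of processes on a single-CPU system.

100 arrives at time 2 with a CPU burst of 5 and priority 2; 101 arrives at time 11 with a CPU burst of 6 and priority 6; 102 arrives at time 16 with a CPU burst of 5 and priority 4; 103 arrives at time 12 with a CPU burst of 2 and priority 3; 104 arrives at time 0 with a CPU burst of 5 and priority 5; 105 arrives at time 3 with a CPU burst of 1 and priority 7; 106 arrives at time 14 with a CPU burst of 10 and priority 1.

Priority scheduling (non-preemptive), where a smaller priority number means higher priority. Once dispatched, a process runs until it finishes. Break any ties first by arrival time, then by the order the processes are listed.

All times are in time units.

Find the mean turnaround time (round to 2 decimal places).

10.71

Timeline: | 104 0-5 | 100 5-10 | 105 10-11 | 101 11-17 | 106 17-27 | 103 27-29 | 102 29-34 |
Completion: 100=10  101=17  102=34  103=29  104=5  105=11  106=27
Turnaround (C−A): 100=8  101=6  102=18  103=17  104=5  105=8  106=13
Turnaround times: 100=8, 101=6, 102=18, 103=17, 104=5, 105=8, 106=13
Average turnaround = (8+6+18+17+5+8+13) / 7 = 75/7 = 10.71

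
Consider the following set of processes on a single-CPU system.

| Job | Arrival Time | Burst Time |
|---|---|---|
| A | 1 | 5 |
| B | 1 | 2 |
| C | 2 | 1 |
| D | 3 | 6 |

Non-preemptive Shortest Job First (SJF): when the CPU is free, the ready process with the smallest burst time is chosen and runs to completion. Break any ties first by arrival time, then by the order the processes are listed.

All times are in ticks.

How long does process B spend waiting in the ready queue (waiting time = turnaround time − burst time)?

Schedule: | idle 0-1 | B 1-3 | C 3-4 | A 4-9 | D 9-15 |
Completion: A=9  B=3  C=4  D=15
Waiting(B) = turnaround − burst = 2 − 2 = 0

0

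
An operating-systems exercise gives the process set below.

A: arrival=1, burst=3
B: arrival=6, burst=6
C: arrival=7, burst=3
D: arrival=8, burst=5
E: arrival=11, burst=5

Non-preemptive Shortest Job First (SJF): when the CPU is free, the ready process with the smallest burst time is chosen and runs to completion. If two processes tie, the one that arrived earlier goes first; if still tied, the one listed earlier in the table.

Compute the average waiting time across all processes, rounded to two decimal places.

4.20

Gantt: | idle 0-1 | A 1-4 | idle 4-6 | B 6-12 | C 12-15 | D 15-20 | E 20-25 |
Completion: A=4  B=12  C=15  D=20  E=25
Turnaround (C−A): A=3  B=6  C=8  D=12  E=14
Waiting times: A=0, B=0, C=5, D=7, E=9
Average waiting = (0+0+5+7+9) / 5 = 21/5 = 4.20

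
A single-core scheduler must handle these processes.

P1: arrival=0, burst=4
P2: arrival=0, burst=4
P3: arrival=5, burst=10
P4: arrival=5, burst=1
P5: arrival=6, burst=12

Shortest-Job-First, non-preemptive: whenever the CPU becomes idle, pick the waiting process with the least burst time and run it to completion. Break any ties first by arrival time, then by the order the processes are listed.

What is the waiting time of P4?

3

Schedule: | P1 0-4 | P2 4-8 | P4 8-9 | P3 9-19 | P5 19-31 |
Completion: P1=4  P2=8  P3=19  P4=9  P5=31
Turnaround (C−A): P1=4  P2=8  P3=14  P4=4  P5=25
Waiting(P4) = turnaround − burst = 4 − 1 = 3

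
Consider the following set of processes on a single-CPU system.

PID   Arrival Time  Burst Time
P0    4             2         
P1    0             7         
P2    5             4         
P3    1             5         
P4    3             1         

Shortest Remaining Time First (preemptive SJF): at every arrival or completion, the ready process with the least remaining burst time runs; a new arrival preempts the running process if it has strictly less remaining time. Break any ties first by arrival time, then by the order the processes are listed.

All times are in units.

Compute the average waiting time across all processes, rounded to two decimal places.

Timeline: | P1 0-1 | P3 1-3 | P4 3-4 | P0 4-6 | P3 6-9 | P2 9-13 | P1 13-19 |
Completion: P0=6  P1=19  P2=13  P3=9  P4=4
Waiting times: P0=0, P1=12, P2=4, P3=3, P4=0
Average waiting = (0+12+4+3+0) / 5 = 19/5 = 3.80

3.80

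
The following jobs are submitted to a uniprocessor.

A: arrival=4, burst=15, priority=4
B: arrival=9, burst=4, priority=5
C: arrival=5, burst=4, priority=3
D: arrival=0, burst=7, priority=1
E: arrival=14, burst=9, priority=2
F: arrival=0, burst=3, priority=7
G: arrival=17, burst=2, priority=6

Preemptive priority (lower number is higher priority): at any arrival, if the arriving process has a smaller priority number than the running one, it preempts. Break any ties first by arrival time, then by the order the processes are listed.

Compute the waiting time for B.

26

Timeline: | D 0-7 | C 7-11 | A 11-14 | E 14-23 | A 23-35 | B 35-39 | G 39-41 | F 41-44 |
Completion: A=35  B=39  C=11  D=7  E=23  F=44  G=41
Turnaround (C−A): A=31  B=30  C=6  D=7  E=9  F=44  G=24
Waiting(B) = turnaround − burst = 30 − 4 = 26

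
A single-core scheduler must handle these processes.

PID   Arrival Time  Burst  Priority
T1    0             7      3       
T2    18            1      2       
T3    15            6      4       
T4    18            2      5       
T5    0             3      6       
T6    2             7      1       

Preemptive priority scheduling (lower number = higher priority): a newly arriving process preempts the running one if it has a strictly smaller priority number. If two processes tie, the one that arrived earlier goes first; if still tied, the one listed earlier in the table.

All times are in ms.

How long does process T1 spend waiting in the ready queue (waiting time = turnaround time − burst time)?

7

Timeline: | T1 0-2 | T6 2-9 | T1 9-14 | T5 14-15 | T3 15-18 | T2 18-19 | T3 19-22 | T4 22-24 | T5 24-26 |
Completion: T1=14  T2=19  T3=22  T4=24  T5=26  T6=9
Turnaround (C−A): T1=14  T2=1  T3=7  T4=6  T5=26  T6=7
Waiting(T1) = turnaround − burst = 14 − 7 = 7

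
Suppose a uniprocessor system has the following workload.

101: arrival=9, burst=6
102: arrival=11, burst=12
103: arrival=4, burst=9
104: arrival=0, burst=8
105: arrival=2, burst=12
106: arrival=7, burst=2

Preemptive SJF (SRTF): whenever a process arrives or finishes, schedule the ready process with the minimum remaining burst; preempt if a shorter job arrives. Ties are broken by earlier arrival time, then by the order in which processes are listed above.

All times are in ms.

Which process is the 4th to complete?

Schedule: | 104 0-8 | 106 8-10 | 101 10-16 | 103 16-25 | 105 25-37 | 102 37-49 |
Completion: 101=16  102=49  103=25  104=8  105=37  106=10
Turnaround (C−A): 101=7  102=38  103=21  104=8  105=35  106=3
Finish order: 104 → 106 → 101 → 103 → 105 → 102

103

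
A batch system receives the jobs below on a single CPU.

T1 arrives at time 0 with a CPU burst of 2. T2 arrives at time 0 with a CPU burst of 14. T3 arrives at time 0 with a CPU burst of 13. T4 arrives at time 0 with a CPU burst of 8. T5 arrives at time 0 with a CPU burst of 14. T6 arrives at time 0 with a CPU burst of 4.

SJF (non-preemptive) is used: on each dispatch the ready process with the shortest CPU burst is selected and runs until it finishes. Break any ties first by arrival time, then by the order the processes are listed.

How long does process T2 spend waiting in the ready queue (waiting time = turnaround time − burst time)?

Schedule: | T1 0-2 | T6 2-6 | T4 6-14 | T3 14-27 | T2 27-41 | T5 41-55 |
Completion: T1=2  T2=41  T3=27  T4=14  T5=55  T6=6
Turnaround (C−A): T1=2  T2=41  T3=27  T4=14  T5=55  T6=6
Waiting(T2) = turnaround − burst = 41 − 14 = 27

27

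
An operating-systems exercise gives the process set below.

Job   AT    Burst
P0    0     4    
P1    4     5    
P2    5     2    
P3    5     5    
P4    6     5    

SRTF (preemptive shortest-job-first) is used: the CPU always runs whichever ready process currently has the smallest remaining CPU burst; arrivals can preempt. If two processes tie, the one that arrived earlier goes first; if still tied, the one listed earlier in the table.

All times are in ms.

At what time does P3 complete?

Gantt: | P0 0-4 | P1 4-5 | P2 5-7 | P1 7-11 | P3 11-16 | P4 16-21 |
Completion: P0=4  P1=11  P2=7  P3=16  P4=21
Turnaround (C−A): P0=4  P1=7  P2=2  P3=11  P4=15

16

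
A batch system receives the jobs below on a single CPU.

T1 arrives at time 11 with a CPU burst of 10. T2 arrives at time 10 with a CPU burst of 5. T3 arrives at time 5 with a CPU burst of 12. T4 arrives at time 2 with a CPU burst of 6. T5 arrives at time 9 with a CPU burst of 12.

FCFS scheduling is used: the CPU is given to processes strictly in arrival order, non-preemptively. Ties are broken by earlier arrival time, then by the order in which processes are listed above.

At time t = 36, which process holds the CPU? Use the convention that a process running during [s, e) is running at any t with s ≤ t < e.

T2

Schedule: | idle 0-2 | T4 2-8 | T3 8-20 | T5 20-32 | T2 32-37 | T1 37-47 |
Completion: T1=47  T2=37  T3=20  T4=8  T5=32
Turnaround (C−A): T1=36  T2=27  T3=15  T4=6  T5=23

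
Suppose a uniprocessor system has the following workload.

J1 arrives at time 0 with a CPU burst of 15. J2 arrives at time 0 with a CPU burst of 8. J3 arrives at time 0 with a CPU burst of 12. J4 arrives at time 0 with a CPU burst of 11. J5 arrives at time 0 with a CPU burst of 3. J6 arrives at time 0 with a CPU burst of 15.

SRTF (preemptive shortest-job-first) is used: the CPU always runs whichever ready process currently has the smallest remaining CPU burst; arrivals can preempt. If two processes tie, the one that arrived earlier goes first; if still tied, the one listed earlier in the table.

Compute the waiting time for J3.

22

Timeline: | J5 0-3 | J2 3-11 | J4 11-22 | J3 22-34 | J1 34-49 | J6 49-64 |
Completion: J1=49  J2=11  J3=34  J4=22  J5=3  J6=64
Waiting(J3) = turnaround − burst = 34 − 12 = 22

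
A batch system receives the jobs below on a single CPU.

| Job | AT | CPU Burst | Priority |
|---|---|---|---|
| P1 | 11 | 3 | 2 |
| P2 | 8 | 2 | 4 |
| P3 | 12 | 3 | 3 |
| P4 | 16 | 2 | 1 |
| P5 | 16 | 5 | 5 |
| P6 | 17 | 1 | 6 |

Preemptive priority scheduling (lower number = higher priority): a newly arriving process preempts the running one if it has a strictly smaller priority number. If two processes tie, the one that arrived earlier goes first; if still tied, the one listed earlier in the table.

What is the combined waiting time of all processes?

14

Gantt: | idle 0-8 | P2 8-10 | idle 10-11 | P1 11-14 | P3 14-16 | P4 16-18 | P3 18-19 | P5 19-24 | P6 24-25 |
Completion: P1=14  P2=10  P3=19  P4=18  P5=24  P6=25
Waiting = turnaround − burst: P1=0, P2=0, P3=4, P4=0, P5=3, P6=7
Total waiting = 0 + 0 + 4 + 0 + 3 + 7 = 14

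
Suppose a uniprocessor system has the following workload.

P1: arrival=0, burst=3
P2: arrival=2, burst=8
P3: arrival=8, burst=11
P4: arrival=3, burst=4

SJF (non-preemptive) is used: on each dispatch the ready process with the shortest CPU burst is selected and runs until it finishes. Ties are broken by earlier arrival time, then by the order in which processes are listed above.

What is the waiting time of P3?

Gantt: | P1 0-3 | P4 3-7 | P2 7-15 | P3 15-26 |
Completion: P1=3  P2=15  P3=26  P4=7
Waiting(P3) = turnaround − burst = 18 − 11 = 7

7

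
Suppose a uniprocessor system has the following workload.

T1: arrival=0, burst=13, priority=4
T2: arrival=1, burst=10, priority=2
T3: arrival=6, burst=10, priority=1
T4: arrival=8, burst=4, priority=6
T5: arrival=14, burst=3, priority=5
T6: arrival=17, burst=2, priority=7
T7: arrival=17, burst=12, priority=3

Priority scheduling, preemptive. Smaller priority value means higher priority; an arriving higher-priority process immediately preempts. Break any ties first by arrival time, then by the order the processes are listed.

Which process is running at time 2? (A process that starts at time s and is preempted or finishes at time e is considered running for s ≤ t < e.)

Schedule: | T1 0-1 | T2 1-6 | T3 6-16 | T2 16-21 | T7 21-33 | T1 33-45 | T5 45-48 | T4 48-52 | T6 52-54 |
Completion: T1=45  T2=21  T3=16  T4=52  T5=48  T6=54  T7=33

T2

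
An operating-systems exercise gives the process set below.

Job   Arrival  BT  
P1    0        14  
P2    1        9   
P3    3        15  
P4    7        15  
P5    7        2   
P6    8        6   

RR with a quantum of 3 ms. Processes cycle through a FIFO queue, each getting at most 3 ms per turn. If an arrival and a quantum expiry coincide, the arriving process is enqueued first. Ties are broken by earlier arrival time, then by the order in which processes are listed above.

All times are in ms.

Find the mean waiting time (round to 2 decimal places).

Schedule: | P1 0-3 | P2 3-6 | P3 6-9 | P1 9-12 | P2 12-15 | P4 15-18 | P5 18-20 | P6 20-23 | P3 23-26 | P1 26-29 | P2 29-32 | P4 32-35 | P6 35-38 | P3 38-41 | P1 41-44 | P4 44-47 | P3 47-50 | P1 50-52 | P4 52-55 | P3 55-58 | P4 58-61 |
Completion: P1=52  P2=32  P3=58  P4=61  P5=20  P6=38
Turnaround (C−A): P1=52  P2=31  P3=55  P4=54  P5=13  P6=30
Waiting times: P1=38, P2=22, P3=40, P4=39, P5=11, P6=24
Average waiting = (38+22+40+39+11+24) / 6 = 174/6 = 29.00

29.00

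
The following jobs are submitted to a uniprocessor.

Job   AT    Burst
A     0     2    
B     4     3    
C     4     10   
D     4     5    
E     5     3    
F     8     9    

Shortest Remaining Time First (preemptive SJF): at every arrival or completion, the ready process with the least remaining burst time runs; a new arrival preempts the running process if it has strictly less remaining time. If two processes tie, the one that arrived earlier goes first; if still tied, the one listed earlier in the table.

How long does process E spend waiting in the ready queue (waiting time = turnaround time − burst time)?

2

Schedule: | A 0-2 | idle 2-4 | B 4-7 | E 7-10 | D 10-15 | F 15-24 | C 24-34 |
Completion: A=2  B=7  C=34  D=15  E=10  F=24
Turnaround (C−A): A=2  B=3  C=30  D=11  E=5  F=16
Waiting(E) = turnaround − burst = 5 − 3 = 2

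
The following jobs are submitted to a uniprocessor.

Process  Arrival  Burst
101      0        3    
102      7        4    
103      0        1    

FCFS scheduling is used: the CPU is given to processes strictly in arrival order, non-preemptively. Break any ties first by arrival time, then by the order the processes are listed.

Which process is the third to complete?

Gantt: | 101 0-3 | 103 3-4 | idle 4-7 | 102 7-11 |
Completion: 101=3  102=11  103=4
Turnaround (C−A): 101=3  102=4  103=4
Finish order: 101 → 103 → 102

102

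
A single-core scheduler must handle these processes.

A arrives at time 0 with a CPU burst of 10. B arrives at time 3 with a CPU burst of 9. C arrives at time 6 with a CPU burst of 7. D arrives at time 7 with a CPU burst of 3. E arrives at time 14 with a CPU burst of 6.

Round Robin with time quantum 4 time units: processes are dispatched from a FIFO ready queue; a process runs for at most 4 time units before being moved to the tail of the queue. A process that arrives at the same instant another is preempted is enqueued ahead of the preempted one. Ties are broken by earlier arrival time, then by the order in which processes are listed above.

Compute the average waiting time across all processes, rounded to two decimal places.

Timeline: | A 0-4 | B 4-8 | A 8-12 | C 12-16 | D 16-19 | B 19-23 | A 23-25 | E 25-29 | C 29-32 | B 32-33 | E 33-35 |
Completion: A=25  B=33  C=32  D=19  E=35
Waiting times: A=15, B=21, C=19, D=9, E=15
Average waiting = (15+21+19+9+15) / 5 = 79/5 = 15.80

15.80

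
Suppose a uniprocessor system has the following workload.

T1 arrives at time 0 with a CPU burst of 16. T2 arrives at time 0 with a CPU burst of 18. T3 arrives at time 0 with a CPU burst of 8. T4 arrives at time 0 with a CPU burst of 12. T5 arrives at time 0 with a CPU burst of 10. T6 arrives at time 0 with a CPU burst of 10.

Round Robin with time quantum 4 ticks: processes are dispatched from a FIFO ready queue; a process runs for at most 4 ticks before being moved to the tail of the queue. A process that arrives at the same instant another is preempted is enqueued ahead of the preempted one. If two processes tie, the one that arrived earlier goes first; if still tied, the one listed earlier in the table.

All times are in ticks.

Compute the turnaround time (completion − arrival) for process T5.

62

Timeline: | T1 0-4 | T2 4-8 | T3 8-12 | T4 12-16 | T5 16-20 | T6 20-24 | T1 24-28 | T2 28-32 | T3 32-36 | T4 36-40 | T5 40-44 | T6 44-48 | T1 48-52 | T2 52-56 | T4 56-60 | T5 60-62 | T6 62-64 | T1 64-68 | T2 68-74 |
Completion: T1=68  T2=74  T3=36  T4=60  T5=62  T6=64
Turnaround (C−A): T1=68  T2=74  T3=36  T4=60  T5=62  T6=64
Turnaround(T5) = completion − arrival = 62 − 0 = 62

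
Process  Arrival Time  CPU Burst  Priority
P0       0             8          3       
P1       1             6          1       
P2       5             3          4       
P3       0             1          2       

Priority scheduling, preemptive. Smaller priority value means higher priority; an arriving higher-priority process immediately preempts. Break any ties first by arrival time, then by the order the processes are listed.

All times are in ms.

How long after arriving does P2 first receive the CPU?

Timeline: | P3 0-1 | P1 1-7 | P0 7-15 | P2 15-18 |
Completion: P0=15  P1=7  P2=18  P3=1
Response(P2) = first start − arrival = 15 − 5 = 10

10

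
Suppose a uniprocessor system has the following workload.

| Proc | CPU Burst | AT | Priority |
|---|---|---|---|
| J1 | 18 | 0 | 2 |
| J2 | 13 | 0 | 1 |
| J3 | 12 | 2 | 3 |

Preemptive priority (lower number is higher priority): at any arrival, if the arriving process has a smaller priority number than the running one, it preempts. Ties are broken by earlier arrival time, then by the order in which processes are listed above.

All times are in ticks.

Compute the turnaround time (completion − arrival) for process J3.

Schedule: | J2 0-13 | J1 13-31 | J3 31-43 |
Completion: J1=31  J2=13  J3=43
Turnaround (C−A): J1=31  J2=13  J3=41
Turnaround(J3) = completion − arrival = 43 − 2 = 41

41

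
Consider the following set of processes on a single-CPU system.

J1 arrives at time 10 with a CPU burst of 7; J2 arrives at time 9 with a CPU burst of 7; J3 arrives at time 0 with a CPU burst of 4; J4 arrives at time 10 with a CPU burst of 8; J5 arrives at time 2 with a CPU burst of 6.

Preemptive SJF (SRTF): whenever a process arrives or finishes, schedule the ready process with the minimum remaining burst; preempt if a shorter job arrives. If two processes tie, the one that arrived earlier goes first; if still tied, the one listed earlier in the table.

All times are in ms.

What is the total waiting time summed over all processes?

Timeline: | J3 0-4 | J5 4-10 | J2 10-17 | J1 17-24 | J4 24-32 |
Completion: J1=24  J2=17  J3=4  J4=32  J5=10
Turnaround (C−A): J1=14  J2=8  J3=4  J4=22  J5=8
Waiting = turnaround − burst: J1=7, J2=1, J3=0, J4=14, J5=2
Total waiting = 7 + 1 + 0 + 14 + 2 = 24

24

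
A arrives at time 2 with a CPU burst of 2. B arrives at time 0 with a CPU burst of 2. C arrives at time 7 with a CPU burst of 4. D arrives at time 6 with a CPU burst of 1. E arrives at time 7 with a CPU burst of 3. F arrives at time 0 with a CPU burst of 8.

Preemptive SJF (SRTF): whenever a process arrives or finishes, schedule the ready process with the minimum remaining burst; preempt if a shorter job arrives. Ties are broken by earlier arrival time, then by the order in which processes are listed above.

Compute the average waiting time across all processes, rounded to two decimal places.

2.50

Timeline: | B 0-2 | A 2-4 | F 4-6 | D 6-7 | E 7-10 | C 10-14 | F 14-20 |
Completion: A=4  B=2  C=14  D=7  E=10  F=20
Turnaround (C−A): A=2  B=2  C=7  D=1  E=3  F=20
Waiting times: A=0, B=0, C=3, D=0, E=0, F=12
Average waiting = (0+0+3+0+0+12) / 6 = 15/6 = 2.50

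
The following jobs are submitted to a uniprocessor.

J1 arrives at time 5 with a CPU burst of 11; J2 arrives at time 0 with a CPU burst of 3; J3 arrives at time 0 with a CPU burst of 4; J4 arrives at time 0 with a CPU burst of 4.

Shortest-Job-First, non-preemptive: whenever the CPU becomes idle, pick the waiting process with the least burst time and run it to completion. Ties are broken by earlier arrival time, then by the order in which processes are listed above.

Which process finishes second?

J3

Gantt: | J2 0-3 | J3 3-7 | J4 7-11 | J1 11-22 |
Completion: J1=22  J2=3  J3=7  J4=11
Finish order: J2 → J3 → J4 → J1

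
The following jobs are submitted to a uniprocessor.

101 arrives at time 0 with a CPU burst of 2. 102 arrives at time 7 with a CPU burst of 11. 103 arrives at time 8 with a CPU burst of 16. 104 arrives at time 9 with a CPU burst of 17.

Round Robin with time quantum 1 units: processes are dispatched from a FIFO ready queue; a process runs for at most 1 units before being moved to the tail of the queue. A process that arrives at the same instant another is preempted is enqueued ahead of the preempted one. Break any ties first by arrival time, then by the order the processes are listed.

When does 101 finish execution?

Gantt: | 101 0-2 | idle 2-7 | 102 7-8 | 103 8-9 | 102 9-10 | 104 10-11 | 103 11-12 | 102 12-13 | 104 13-14 | 103 14-15 | 102 15-16 | 104 16-17 | 103 17-18 | 102 18-19 | 104 19-20 | 103 20-21 | 102 21-22 | 104 22-23 | 103 23-24 | 102 24-25 | 104 25-26 | 103 26-27 | 102 27-28 | 104 28-29 | 103 29-30 | 102 30-31 | 104 31-32 | 103 32-33 | 102 33-34 | 104 34-35 | 103 35-36 | 102 36-37 | 104 37-38 | 103 38-39 | 104 39-40 | 103 40-41 | 104 41-42 | 103 42-43 | 104 43-44 | 103 44-45 | 104 45-46 | 103 46-47 | 104 47-48 | 103 48-49 | 104 49-51 |
Completion: 101=2  102=37  103=49  104=51
Turnaround (C−A): 101=2  102=30  103=41  104=42

2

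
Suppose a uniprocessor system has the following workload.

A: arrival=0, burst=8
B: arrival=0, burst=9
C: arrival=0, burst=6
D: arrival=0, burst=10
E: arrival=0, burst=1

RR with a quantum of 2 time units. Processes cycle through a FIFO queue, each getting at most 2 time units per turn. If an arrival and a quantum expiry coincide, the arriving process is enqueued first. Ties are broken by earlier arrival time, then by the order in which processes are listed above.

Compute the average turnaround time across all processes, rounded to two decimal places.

25.00

Gantt: | A 0-2 | B 2-4 | C 4-6 | D 6-8 | E 8-9 | A 9-11 | B 11-13 | C 13-15 | D 15-17 | A 17-19 | B 19-21 | C 21-23 | D 23-25 | A 25-27 | B 27-29 | D 29-31 | B 31-32 | D 32-34 |
Completion: A=27  B=32  C=23  D=34  E=9
Turnaround (C−A): A=27  B=32  C=23  D=34  E=9
Turnaround times: A=27, B=32, C=23, D=34, E=9
Average turnaround = (27+32+23+34+9) / 5 = 125/5 = 25.00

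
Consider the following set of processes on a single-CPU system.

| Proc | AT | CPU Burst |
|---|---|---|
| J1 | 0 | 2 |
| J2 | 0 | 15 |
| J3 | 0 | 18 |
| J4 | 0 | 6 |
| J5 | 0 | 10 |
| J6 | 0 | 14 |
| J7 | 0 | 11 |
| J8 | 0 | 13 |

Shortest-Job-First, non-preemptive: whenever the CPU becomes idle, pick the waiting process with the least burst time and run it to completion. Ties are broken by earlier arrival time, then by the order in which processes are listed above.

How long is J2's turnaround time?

71

Timeline: | J1 0-2 | J4 2-8 | J5 8-18 | J7 18-29 | J8 29-42 | J6 42-56 | J2 56-71 | J3 71-89 |
Completion: J1=2  J2=71  J3=89  J4=8  J5=18  J6=56  J7=29  J8=42
Turnaround (C−A): J1=2  J2=71  J3=89  J4=8  J5=18  J6=56  J7=29  J8=42
Turnaround(J2) = completion − arrival = 71 − 0 = 71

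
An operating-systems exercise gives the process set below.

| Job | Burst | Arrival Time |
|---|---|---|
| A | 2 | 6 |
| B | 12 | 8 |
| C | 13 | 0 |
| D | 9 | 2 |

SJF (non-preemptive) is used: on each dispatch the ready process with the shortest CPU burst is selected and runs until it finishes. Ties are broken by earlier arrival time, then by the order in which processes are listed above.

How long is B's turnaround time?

Gantt: | C 0-13 | A 13-15 | D 15-24 | B 24-36 |
Completion: A=15  B=36  C=13  D=24
Turnaround (C−A): A=9  B=28  C=13  D=22
Turnaround(B) = completion − arrival = 36 − 8 = 28

28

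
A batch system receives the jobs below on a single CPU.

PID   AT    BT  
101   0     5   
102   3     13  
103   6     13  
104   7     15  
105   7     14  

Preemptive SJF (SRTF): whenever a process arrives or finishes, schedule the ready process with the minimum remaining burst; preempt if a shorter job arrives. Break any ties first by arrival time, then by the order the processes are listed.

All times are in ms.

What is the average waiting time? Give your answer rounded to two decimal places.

15.20

Gantt: | 101 0-5 | 102 5-18 | 103 18-31 | 105 31-45 | 104 45-60 |
Completion: 101=5  102=18  103=31  104=60  105=45
Turnaround (C−A): 101=5  102=15  103=25  104=53  105=38
Waiting times: 101=0, 102=2, 103=12, 104=38, 105=24
Average waiting = (0+2+12+38+24) / 5 = 76/5 = 15.20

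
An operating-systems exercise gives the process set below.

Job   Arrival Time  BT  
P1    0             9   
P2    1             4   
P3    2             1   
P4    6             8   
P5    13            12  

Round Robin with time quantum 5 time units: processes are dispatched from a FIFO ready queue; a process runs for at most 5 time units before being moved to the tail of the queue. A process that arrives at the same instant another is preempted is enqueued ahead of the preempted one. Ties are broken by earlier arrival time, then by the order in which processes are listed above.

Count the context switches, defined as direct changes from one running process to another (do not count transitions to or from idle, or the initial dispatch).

7

Gantt: | P1 0-5 | P2 5-9 | P3 9-10 | P1 10-14 | P4 14-19 | P5 19-24 | P4 24-27 | P5 27-34 |
Completion: P1=14  P2=9  P3=10  P4=27  P5=34
Turnaround (C−A): P1=14  P2=8  P3=8  P4=21  P5=21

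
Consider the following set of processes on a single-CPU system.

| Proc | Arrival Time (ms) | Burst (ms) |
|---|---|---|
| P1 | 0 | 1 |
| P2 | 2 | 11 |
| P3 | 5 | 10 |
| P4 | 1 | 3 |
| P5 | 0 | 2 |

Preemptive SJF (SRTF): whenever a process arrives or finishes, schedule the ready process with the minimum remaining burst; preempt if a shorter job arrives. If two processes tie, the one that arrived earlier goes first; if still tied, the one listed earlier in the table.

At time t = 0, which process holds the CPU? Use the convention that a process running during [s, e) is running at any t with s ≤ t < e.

P1

Gantt: | P1 0-1 | P5 1-3 | P4 3-6 | P3 6-16 | P2 16-27 |
Completion: P1=1  P2=27  P3=16  P4=6  P5=3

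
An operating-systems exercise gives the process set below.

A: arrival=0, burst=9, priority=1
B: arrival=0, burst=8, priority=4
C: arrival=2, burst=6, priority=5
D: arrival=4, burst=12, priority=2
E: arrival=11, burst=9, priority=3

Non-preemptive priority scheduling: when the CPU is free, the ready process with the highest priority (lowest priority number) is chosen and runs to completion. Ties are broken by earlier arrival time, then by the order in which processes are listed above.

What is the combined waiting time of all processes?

Schedule: | A 0-9 | D 9-21 | E 21-30 | B 30-38 | C 38-44 |
Completion: A=9  B=38  C=44  D=21  E=30
Turnaround (C−A): A=9  B=38  C=42  D=17  E=19
Waiting = turnaround − burst: A=0, B=30, C=36, D=5, E=10
Total waiting = 0 + 30 + 36 + 5 + 10 = 81

81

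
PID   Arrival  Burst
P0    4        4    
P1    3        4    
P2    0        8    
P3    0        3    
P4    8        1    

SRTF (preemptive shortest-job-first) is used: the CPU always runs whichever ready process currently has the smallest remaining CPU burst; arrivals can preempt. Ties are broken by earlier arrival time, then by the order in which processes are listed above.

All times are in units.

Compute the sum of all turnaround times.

Gantt: | P3 0-3 | P1 3-7 | P0 7-8 | P4 8-9 | P0 9-12 | P2 12-20 |
Completion: P0=12  P1=7  P2=20  P3=3  P4=9
Turnaround = completion − arrival: P0=8, P1=4, P2=20, P3=3, P4=1
Total turnaround = 8 + 4 + 20 + 3 + 1 = 36

36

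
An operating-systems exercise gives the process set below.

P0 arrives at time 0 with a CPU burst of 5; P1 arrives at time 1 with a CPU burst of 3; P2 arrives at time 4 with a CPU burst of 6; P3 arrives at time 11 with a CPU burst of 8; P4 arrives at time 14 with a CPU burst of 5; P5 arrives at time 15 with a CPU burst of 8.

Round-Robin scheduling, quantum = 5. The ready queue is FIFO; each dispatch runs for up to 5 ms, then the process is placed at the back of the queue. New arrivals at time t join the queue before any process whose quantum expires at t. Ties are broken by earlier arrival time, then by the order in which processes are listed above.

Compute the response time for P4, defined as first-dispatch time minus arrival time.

5

Gantt: | P0 0-5 | P1 5-8 | P2 8-13 | P3 13-18 | P2 18-19 | P4 19-24 | P5 24-29 | P3 29-32 | P5 32-35 |
Completion: P0=5  P1=8  P2=19  P3=32  P4=24  P5=35
Turnaround (C−A): P0=5  P1=7  P2=15  P3=21  P4=10  P5=20
Response(P4) = first start − arrival = 19 − 14 = 5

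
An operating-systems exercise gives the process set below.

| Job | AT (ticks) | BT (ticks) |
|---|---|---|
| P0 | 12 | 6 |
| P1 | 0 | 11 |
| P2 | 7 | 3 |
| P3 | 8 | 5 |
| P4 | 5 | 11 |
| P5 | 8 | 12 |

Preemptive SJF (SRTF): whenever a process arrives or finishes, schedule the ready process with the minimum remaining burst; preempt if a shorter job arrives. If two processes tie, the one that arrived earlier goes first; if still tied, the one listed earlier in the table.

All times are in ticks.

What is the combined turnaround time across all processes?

Schedule: | P1 0-7 | P2 7-10 | P1 10-14 | P3 14-19 | P0 19-25 | P4 25-36 | P5 36-48 |
Completion: P0=25  P1=14  P2=10  P3=19  P4=36  P5=48
Turnaround (C−A): P0=13  P1=14  P2=3  P3=11  P4=31  P5=40
Turnaround = completion − arrival: P0=13, P1=14, P2=3, P3=11, P4=31, P5=40
Total turnaround = 13 + 14 + 3 + 11 + 31 + 40 = 112

112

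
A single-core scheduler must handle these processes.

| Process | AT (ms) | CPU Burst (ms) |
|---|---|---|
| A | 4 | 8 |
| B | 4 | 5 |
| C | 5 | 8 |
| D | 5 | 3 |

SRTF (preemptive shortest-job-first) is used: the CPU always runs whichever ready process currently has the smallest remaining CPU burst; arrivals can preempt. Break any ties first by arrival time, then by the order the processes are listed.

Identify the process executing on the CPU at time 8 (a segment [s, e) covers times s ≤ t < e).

Gantt: | idle 0-4 | B 4-5 | D 5-8 | B 8-12 | A 12-20 | C 20-28 |
Completion: A=20  B=12  C=28  D=8
Turnaround (C−A): A=16  B=8  C=23  D=3

B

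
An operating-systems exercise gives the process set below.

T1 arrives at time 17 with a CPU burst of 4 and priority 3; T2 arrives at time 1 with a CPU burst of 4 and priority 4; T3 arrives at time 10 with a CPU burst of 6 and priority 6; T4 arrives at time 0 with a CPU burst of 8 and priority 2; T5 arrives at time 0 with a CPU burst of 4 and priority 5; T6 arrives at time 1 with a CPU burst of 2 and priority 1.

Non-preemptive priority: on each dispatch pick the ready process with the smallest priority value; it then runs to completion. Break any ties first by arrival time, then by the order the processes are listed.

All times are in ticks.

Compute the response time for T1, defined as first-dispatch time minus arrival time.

Timeline: | T4 0-8 | T6 8-10 | T2 10-14 | T5 14-18 | T1 18-22 | T3 22-28 |
Completion: T1=22  T2=14  T3=28  T4=8  T5=18  T6=10
Response(T1) = first start − arrival = 18 − 17 = 1

1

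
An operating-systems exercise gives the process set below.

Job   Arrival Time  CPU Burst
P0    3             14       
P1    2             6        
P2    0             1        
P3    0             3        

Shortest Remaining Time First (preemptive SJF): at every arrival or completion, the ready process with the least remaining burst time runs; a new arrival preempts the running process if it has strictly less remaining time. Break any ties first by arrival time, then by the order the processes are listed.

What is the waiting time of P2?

0

Schedule: | P2 0-1 | P3 1-4 | P1 4-10 | P0 10-24 |
Completion: P0=24  P1=10  P2=1  P3=4
Waiting(P2) = turnaround − burst = 1 − 1 = 0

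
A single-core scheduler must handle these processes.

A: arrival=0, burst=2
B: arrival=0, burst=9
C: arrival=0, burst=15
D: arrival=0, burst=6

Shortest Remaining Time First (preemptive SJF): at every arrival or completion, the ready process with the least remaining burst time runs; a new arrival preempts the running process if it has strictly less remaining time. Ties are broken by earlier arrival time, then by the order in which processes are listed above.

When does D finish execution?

8

Schedule: | A 0-2 | D 2-8 | B 8-17 | C 17-32 |
Completion: A=2  B=17  C=32  D=8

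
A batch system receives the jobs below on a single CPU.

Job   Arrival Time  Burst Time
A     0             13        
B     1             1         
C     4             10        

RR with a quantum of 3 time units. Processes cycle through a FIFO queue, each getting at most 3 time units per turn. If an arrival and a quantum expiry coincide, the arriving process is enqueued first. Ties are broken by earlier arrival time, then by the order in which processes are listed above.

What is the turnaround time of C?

20

Gantt: | A 0-3 | B 3-4 | A 4-7 | C 7-10 | A 10-13 | C 13-16 | A 16-19 | C 19-22 | A 22-23 | C 23-24 |
Completion: A=23  B=4  C=24
Turnaround(C) = completion − arrival = 24 − 4 = 20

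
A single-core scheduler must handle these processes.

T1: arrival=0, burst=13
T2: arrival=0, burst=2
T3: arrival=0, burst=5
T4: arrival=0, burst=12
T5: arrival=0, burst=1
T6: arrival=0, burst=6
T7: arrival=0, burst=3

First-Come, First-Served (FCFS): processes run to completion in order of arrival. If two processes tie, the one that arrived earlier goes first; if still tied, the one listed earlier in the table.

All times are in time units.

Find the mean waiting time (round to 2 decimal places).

Gantt: | T1 0-13 | T2 13-15 | T3 15-20 | T4 20-32 | T5 32-33 | T6 33-39 | T7 39-42 |
Completion: T1=13  T2=15  T3=20  T4=32  T5=33  T6=39  T7=42
Turnaround (C−A): T1=13  T2=15  T3=20  T4=32  T5=33  T6=39  T7=42
Waiting times: T1=0, T2=13, T3=15, T4=20, T5=32, T6=33, T7=39
Average waiting = (0+13+15+20+32+33+39) / 7 = 152/7 = 21.71

21.71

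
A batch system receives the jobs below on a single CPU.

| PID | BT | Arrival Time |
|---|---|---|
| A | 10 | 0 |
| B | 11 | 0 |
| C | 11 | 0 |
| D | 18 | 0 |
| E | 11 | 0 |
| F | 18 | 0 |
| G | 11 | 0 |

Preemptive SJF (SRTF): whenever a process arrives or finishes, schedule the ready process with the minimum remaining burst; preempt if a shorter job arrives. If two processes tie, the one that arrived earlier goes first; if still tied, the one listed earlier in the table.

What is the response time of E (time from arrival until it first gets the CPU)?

32

Timeline: | A 0-10 | B 10-21 | C 21-32 | E 32-43 | G 43-54 | D 54-72 | F 72-90 |
Completion: A=10  B=21  C=32  D=72  E=43  F=90  G=54
Turnaround (C−A): A=10  B=21  C=32  D=72  E=43  F=90  G=54
Response(E) = first start − arrival = 32 − 0 = 32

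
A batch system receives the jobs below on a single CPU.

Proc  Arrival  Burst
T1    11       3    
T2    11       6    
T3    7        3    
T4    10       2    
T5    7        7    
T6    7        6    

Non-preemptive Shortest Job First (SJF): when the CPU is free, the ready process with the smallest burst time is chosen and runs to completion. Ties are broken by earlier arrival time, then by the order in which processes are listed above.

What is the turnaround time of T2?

16

Schedule: | idle 0-7 | T3 7-10 | T4 10-12 | T1 12-15 | T6 15-21 | T2 21-27 | T5 27-34 |
Completion: T1=15  T2=27  T3=10  T4=12  T5=34  T6=21
Turnaround (C−A): T1=4  T2=16  T3=3  T4=2  T5=27  T6=14
Turnaround(T2) = completion − arrival = 27 − 11 = 16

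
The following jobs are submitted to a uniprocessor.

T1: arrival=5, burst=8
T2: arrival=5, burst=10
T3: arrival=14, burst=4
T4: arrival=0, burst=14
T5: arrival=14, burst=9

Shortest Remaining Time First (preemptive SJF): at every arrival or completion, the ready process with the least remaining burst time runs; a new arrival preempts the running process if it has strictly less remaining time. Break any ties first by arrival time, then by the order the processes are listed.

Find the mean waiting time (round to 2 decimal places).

Schedule: | T4 0-5 | T1 5-13 | T4 13-14 | T3 14-18 | T4 18-26 | T5 26-35 | T2 35-45 |
Completion: T1=13  T2=45  T3=18  T4=26  T5=35
Turnaround (C−A): T1=8  T2=40  T3=4  T4=26  T5=21
Waiting times: T1=0, T2=30, T3=0, T4=12, T5=12
Average waiting = (0+30+0+12+12) / 5 = 54/5 = 10.80

10.80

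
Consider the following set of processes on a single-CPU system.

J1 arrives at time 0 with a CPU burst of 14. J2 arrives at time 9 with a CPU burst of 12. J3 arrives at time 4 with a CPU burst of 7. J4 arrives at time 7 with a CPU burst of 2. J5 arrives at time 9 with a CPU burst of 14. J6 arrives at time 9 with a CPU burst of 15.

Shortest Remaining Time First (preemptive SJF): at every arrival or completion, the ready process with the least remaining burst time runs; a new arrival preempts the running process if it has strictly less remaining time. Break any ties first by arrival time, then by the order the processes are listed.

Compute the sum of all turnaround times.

Gantt: | J1 0-4 | J3 4-7 | J4 7-9 | J3 9-13 | J1 13-23 | J2 23-35 | J5 35-49 | J6 49-64 |
Completion: J1=23  J2=35  J3=13  J4=9  J5=49  J6=64
Turnaround (C−A): J1=23  J2=26  J3=9  J4=2  J5=40  J6=55
Turnaround = completion − arrival: J1=23, J2=26, J3=9, J4=2, J5=40, J6=55
Total turnaround = 23 + 26 + 9 + 2 + 40 + 55 = 155

155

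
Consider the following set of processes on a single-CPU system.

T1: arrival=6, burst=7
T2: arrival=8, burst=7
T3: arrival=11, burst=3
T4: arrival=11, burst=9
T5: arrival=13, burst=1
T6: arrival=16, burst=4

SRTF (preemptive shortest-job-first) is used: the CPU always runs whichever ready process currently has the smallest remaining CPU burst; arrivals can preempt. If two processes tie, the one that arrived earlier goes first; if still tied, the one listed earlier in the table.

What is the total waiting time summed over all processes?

34

Timeline: | idle 0-6 | T1 6-13 | T5 13-14 | T3 14-17 | T6 17-21 | T2 21-28 | T4 28-37 |
Completion: T1=13  T2=28  T3=17  T4=37  T5=14  T6=21
Waiting = turnaround − burst: T1=0, T2=13, T3=3, T4=17, T5=0, T6=1
Total waiting = 0 + 13 + 3 + 17 + 0 + 1 = 34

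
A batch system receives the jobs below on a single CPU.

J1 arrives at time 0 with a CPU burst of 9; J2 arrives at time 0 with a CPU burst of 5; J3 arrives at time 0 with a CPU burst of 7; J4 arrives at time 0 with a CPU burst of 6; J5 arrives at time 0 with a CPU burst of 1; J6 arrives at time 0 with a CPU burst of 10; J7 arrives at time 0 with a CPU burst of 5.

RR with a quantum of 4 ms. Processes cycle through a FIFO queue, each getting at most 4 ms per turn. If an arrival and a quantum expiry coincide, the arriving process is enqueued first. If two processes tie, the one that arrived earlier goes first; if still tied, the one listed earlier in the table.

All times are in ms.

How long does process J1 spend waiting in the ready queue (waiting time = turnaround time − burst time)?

32

Schedule: | J1 0-4 | J2 4-8 | J3 8-12 | J4 12-16 | J5 16-17 | J6 17-21 | J7 21-25 | J1 25-29 | J2 29-30 | J3 30-33 | J4 33-35 | J6 35-39 | J7 39-40 | J1 40-41 | J6 41-43 |
Completion: J1=41  J2=30  J3=33  J4=35  J5=17  J6=43  J7=40
Turnaround (C−A): J1=41  J2=30  J3=33  J4=35  J5=17  J6=43  J7=40
Waiting(J1) = turnaround − burst = 41 − 9 = 32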